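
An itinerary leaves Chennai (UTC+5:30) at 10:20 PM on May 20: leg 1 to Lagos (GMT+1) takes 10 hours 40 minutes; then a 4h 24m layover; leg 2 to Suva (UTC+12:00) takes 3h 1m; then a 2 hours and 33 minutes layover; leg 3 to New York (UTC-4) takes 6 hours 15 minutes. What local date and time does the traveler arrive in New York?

Convert departure to UTC: 10:20 PM − 5:30 = 4:50 PM UTC on May 20.
Add 10 hours and 40 minutes leg 1 → 3:30 AM UTC (May 21).
Add 4 hours 24 minutes layover in Lagos → 7:54 AM UTC.
Add 3 hours and 1 minute leg 2 → 10:55 AM UTC.
Add 2 hours and 33 minutes layover in Suva → 1:28 PM UTC.
Add 6 hours 15 minutes leg 3 → 7:43 PM UTC.
New York is UTC−4:00, so local arrival = 7:43 PM − 4:00 = 3:43 PM on May 21.

3:43 PM on May 21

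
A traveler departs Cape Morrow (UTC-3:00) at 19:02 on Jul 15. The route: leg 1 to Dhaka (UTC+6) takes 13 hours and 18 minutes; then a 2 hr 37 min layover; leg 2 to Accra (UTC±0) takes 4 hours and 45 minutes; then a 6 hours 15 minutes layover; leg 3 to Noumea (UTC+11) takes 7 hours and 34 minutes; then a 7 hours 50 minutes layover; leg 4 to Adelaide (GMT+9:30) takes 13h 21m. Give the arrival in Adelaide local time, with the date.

Convert departure to UTC: 19:02 + 3:00 = 22:02 UTC on Jul 15.
Add 13 hours 18 minutes leg 1 → 11:20 UTC (Jul 16).
Add 2 hours 37 minutes layover in Dhaka → 13:57 UTC.
Add 4 hours 45 minutes leg 2 → 18:42 UTC.
Add 6 hours 15 minutes layover in Accra → 00:57 UTC (Jul 17).
Add 7 hours and 34 minutes leg 3 → 08:31 UTC.
Add 7 hours 50 minutes layover in Noumea → 16:21 UTC.
Add 13 hours 21 minutes leg 4 → 05:42 UTC (Jul 18).
Adelaide is UTC+9:30, so local arrival = 05:42 + 9:30 = 15:12 on Jul 18.

15:12 on July 18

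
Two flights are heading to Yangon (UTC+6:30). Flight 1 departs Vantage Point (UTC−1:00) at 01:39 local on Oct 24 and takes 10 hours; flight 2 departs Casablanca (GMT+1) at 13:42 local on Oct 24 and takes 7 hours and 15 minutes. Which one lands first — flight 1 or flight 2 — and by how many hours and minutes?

Flight 1 in UTC: 01:39 + 1:00 = 02:39 on Oct 24.
+10 hours → arrive 12:39 UTC on Oct 24.
Flight 2 in UTC: 13:42 − 1:00 = 12:42 on Oct 24.
+7 hours and 15 minutes → arrive 19:57 UTC on Oct 24.
Flight 1 lands earlier by 7 hours 18 minutes.

the first, by 7 hours 18 minutes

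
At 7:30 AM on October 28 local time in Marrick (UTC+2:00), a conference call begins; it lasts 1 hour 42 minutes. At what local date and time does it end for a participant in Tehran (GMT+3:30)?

10:42 AM on October 28

Tehran is 1:30 ahead of Marrick.
After 1 hour 42 minutes it is 9:12 AM in Marrick.
Shift by the zone difference: 9:12 AM + 1:30 = 10:42 AM on Oct 28 in Tehran.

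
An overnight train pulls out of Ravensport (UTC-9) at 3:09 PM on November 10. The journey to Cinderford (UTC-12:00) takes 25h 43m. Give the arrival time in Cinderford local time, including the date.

Cinderford is 3:00 behind Ravensport.
After 25 hours 43 minutes it is 4:52 PM (Nov 11) in Ravensport.
Shift by the zone difference: 4:52 PM − 3:00 = 1:52 PM on Nov 11 in Cinderford.

1:52 PM on November 11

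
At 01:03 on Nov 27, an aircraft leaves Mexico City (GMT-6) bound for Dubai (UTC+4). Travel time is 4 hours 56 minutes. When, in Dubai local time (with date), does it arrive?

15:59 on Nov 27

Convert departure to UTC: 01:03 + 6:00 = 07:03 UTC on Nov 27.
Add 4 hours 56 minutes travel time → 11:59 UTC.
Dubai is UTC+4:00, so local arrival = 11:59 + 4:00 = 15:59 on Nov 27.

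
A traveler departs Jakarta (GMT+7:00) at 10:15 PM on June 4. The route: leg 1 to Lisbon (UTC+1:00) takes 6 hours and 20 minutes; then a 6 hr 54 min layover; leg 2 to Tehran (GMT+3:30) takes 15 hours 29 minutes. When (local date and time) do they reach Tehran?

11:28 PM on June 5

Convert departure to UTC: 10:15 PM − 7:00 = 3:15 PM UTC on Jun 4.
Add 6 hours and 20 minutes leg 1 → 9:35 PM UTC.
Add 6 hours and 54 minutes layover in Lisbon → 4:29 AM UTC (Jun 5).
Add 15 hours and 29 minutes leg 2 → 7:58 PM UTC.
Tehran is UTC+3:30, so local arrival = 7:58 PM + 3:30 = 11:28 PM on Jun 5.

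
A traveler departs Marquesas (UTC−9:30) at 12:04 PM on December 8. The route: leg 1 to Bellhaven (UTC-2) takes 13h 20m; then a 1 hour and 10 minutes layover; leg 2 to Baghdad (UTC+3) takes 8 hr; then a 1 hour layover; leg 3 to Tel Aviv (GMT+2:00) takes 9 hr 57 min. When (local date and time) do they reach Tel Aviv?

9:01 AM on Dec 10

Convert departure to UTC: 12:04 PM + 9:30 = 9:34 PM UTC on Dec 8.
Add 13 hours 20 minutes leg 1 → 10:54 AM UTC (Dec 9).
Add 1 hour 10 minutes layover in Bellhaven → 12:04 PM UTC.
Add 8 hours leg 2 → 8:04 PM UTC.
Add 1 hour layover in Baghdad → 9:04 PM UTC.
Add 9 hours 57 minutes leg 3 → 7:01 AM UTC (Dec 10).
Tel Aviv is UTC+2:00, so local arrival = 7:01 AM + 2:00 = 9:01 AM on Dec 10.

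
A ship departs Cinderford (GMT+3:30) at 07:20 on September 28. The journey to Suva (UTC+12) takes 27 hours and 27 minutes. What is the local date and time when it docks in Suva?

Convert departure to UTC: 07:20 − 3:30 = 03:50 UTC on Sep 28.
Add 27 hours 27 minutes travel time → 07:17 UTC (Sep 29).
Suva is UTC+12:00, so local arrival = 07:17 + 12:00 = 19:17 on Sep 29.

19:17 on Sep 29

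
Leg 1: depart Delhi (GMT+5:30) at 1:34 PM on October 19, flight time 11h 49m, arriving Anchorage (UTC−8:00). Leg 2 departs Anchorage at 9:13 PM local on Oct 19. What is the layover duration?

Convert departure to UTC: 1:34 PM − 5:30 = 8:04 AM UTC on Oct 19.
Add 11 hours 49 minutes flight time → 7:53 PM UTC.
Anchorage is UTC−8:00, so local arrival = 7:53 PM − 8:00 = 11:53 AM on Oct 19.
Layover = 9:13 PM − 11:53 AM = 9 hours 20 minutes.

9 hours 20 minutes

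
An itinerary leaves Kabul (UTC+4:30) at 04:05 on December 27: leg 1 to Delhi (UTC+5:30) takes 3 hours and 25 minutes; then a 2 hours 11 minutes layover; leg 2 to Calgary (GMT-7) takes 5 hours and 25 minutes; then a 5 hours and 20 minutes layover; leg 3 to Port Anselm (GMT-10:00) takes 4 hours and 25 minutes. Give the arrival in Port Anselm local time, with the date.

10:21 on Dec 27

Convert departure to UTC: 04:05 − 4:30 = 23:35 UTC on Dec 26.
Add 3 hours 25 minutes leg 1 → 03:00 UTC (Dec 27).
Add 2 hours and 11 minutes layover in Delhi → 05:11 UTC.
Add 5 hours 25 minutes leg 2 → 10:36 UTC.
Add 5 hours 20 minutes layover in Calgary → 15:56 UTC.
Add 4 hours and 25 minutes leg 3 → 20:21 UTC.
Port Anselm is UTC−10:00, so local arrival = 20:21 − 10:00 = 10:21 on Dec 27.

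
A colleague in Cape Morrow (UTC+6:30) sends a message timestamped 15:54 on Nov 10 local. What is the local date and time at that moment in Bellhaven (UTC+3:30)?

In UTC: 15:54 − 6:30 = 09:24 on Nov 10.
Bellhaven is UTC+3:30: 09:24 + 3:30 = 12:54 on Nov 10.

12:54 on November 10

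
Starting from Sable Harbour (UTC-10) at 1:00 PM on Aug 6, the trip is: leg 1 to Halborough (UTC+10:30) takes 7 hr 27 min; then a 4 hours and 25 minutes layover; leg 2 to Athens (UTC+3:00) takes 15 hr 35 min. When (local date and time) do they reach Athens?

Convert departure to UTC: 1:00 PM + 10:00 = 11:00 PM UTC on Aug 6.
Add 7 hours and 27 minutes leg 1 → 6:27 AM UTC (Aug 7).
Add 4 hours and 25 minutes layover in Halborough → 10:52 AM UTC.
Add 15 hours and 35 minutes leg 2 → 2:27 AM UTC (Aug 8).
Athens is UTC+3:00, so local arrival = 2:27 AM + 3:00 = 5:27 AM on Aug 8.

5:27 AM on August 8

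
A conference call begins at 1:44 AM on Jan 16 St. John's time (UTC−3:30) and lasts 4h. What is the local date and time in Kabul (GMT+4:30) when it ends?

1:44 PM on Jan 16

Convert start to UTC: 1:44 AM + 3:30 = 5:14 AM UTC on Jan 16.
Add 4 hours duration → 9:14 AM UTC.
Kabul is UTC+4:30, so local end time = 9:14 AM + 4:30 = 1:44 PM on Jan 16.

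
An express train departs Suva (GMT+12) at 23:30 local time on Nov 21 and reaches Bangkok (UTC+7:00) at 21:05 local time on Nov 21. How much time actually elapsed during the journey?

2 hours 35 minutes

Departure in UTC: 23:30 − 12:00 = 11:30 on Nov 21.
Arrival in UTC: 21:05 − 7:00 = 14:05 on Nov 21.
Elapsed = 14:05 − 11:30 = 2 hours 35 minutes.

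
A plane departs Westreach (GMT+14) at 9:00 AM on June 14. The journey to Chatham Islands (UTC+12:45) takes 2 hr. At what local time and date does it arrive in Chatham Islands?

9:45 AM on Jun 14

Convert departure to UTC: 9:00 AM − 14:00 = 7:00 PM UTC on Jun 13.
Add 2 hours travel time → 9:00 PM UTC.
Chatham Islands is UTC+12:45, so local arrival = 9:00 PM + 12:45 = 9:45 AM on Jun 14.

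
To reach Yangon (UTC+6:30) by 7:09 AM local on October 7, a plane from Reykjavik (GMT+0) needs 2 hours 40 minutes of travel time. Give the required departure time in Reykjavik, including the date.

Target arrival in UTC: 7:09 AM − 6:30 = 12:39 AM on Oct 7.
Subtract 2 hours 40 minutes → departure 9:59 PM UTC on Oct 6.
Reykjavik is UTC+0, so departure is 9:59 PM on Oct 6.

9:59 PM on October 6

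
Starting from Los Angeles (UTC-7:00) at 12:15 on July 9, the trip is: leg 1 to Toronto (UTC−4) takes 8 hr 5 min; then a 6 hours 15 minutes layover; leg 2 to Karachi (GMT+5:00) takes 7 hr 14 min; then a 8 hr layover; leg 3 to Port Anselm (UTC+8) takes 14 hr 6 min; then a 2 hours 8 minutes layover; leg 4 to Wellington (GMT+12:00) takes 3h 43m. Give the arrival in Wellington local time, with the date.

Convert departure to UTC: 12:15 + 7:00 = 19:15 UTC on Jul 9.
Add 8 hours and 5 minutes leg 1 → 03:20 UTC (Jul 10).
Add 6 hours and 15 minutes layover in Toronto → 09:35 UTC.
Add 7 hours 14 minutes leg 2 → 16:49 UTC.
Add 8 hours layover in Karachi → 00:49 UTC (Jul 11).
Add 14 hours 6 minutes leg 3 → 14:55 UTC.
Add 2 hours and 8 minutes layover in Port Anselm → 17:03 UTC.
Add 3 hours and 43 minutes leg 4 → 20:46 UTC.
Wellington is UTC+12:00, so local arrival = 20:46 + 12:00 = 08:46 on Jul 12.

08:46 on July 12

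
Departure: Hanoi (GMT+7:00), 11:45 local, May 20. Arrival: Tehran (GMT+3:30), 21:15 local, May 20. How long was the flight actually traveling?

13 hours

Departure in UTC: 11:45 − 7:00 = 04:45 on May 20.
Arrival in UTC: 21:15 − 3:30 = 17:45 on May 20.
Elapsed = 17:45 − 04:45 = 13 hours.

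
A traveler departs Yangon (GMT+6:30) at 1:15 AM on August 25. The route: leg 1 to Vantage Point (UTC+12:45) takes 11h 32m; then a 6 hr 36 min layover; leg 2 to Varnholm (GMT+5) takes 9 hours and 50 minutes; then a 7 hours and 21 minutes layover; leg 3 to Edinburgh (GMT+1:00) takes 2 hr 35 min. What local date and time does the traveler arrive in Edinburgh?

9:39 AM on August 26

Convert departure to UTC: 1:15 AM − 6:30 = 6:45 PM UTC on Aug 24.
Add 11 hours 32 minutes leg 1 → 6:17 AM UTC (Aug 25).
Add 6 hours and 36 minutes layover in Vantage Point → 12:53 PM UTC.
Add 9 hours and 50 minutes leg 2 → 10:43 PM UTC.
Add 7 hours and 21 minutes layover in Varnholm → 6:04 AM UTC (Aug 26).
Add 2 hours and 35 minutes leg 3 → 8:39 AM UTC.
Edinburgh is UTC+1:00, so local arrival = 8:39 AM + 1:00 = 9:39 AM on Aug 26.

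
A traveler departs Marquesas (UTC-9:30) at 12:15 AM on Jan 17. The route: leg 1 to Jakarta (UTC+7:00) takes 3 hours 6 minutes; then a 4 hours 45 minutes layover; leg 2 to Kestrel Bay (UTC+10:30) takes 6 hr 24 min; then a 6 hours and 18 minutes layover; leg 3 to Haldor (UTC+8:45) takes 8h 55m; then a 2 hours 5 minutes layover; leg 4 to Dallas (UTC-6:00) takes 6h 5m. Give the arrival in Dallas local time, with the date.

5:23 PM on January 18

Convert departure to UTC: 12:15 AM + 9:30 = 9:45 AM UTC on Jan 17.
Add 3 hours and 6 minutes leg 1 → 12:51 PM UTC.
Add 4 hours and 45 minutes layover in Jakarta → 5:36 PM UTC.
Add 6 hours 24 minutes leg 2 → 12:00 AM UTC (Jan 18).
Add 6 hours and 18 minutes layover in Kestrel Bay → 6:18 AM UTC.
Add 8 hours and 55 minutes leg 3 → 3:13 PM UTC.
Add 2 hours 5 minutes layover in Haldor → 5:18 PM UTC.
Add 6 hours and 5 minutes leg 4 → 11:23 PM UTC.
Dallas is UTC−6:00, so local arrival = 11:23 PM − 6:00 = 5:23 PM on Jan 18.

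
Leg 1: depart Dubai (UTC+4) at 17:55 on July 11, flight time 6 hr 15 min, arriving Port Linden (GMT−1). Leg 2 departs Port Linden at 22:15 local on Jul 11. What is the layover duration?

3 hours 5 minutes

Convert departure to UTC: 17:55 − 4:00 = 13:55 UTC on Jul 11.
Add 6 hours and 15 minutes flight time → 20:10 UTC.
Port Linden is UTC−1:00, so local arrival = 20:10 − 1:00 = 19:10 on Jul 11.
Layover = 22:15 − 19:10 = 3 hours 5 minutes.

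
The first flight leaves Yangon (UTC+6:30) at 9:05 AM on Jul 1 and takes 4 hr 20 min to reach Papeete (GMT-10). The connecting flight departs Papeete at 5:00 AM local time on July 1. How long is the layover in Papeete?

Convert departure to UTC: 9:05 AM − 6:30 = 2:35 AM UTC on Jul 1.
Add 4 hours and 20 minutes flight time → 6:55 AM UTC.
Papeete is UTC−10:00, so local arrival = 6:55 AM − 10:00 = 8:55 PM on Jun 30.
Layover = 5:00 AM − 8:55 PM (+1 day) = 8 hours 5 minutes.

8 hours 5 minutes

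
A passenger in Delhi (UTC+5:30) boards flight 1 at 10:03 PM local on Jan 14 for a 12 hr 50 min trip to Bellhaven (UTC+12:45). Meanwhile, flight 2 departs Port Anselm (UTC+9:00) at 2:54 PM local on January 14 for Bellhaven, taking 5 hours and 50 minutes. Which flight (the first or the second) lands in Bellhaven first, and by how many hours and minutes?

the second, by 17 hours 39 minutes

Flight 1 in UTC: 10:03 PM − 5:30 = 4:33 PM on Jan 14.
+12 hours 50 minutes → arrive 5:23 AM UTC on Jan 15.
Flight 2 in UTC: 2:54 PM − 9:00 = 5:54 AM on Jan 14.
+5 hours 50 minutes → arrive 11:44 AM UTC on Jan 14.
Flight 2 lands earlier by 17 hours 39 minutes.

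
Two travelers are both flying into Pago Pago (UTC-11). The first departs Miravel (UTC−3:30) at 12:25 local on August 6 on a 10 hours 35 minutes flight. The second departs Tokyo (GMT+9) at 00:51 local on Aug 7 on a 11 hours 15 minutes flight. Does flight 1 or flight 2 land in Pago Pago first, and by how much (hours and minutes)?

Flight 1 in UTC: 12:25 + 3:30 = 15:55 on Aug 6.
+10 hours and 35 minutes → arrive 02:30 UTC on Aug 7.
Flight 2 in UTC: 00:51 − 9:00 = 15:51 on Aug 6.
+11 hours 15 minutes → arrive 03:06 UTC on Aug 7.
Flight 1 lands earlier by 36 minutes.

the first, by 36 minutes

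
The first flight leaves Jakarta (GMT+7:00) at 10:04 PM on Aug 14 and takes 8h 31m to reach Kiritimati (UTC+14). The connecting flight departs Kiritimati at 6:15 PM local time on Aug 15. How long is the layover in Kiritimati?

4 hours 40 minutes

Convert departure to UTC: 10:04 PM − 7:00 = 3:04 PM UTC on Aug 14.
Add 8 hours and 31 minutes flight time → 11:35 PM UTC.
Kiritimati is UTC+14:00, so local arrival = 11:35 PM + 14:00 = 1:35 PM on Aug 15.
Layover = 6:15 PM − 1:35 PM = 4 hours 40 minutes.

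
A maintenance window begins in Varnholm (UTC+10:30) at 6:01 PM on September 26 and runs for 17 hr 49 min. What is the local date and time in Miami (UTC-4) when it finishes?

Convert start to UTC: 6:01 PM − 10:30 = 7:31 AM UTC on Sep 26.
Add 17 hours and 49 minutes duration → 1:20 AM UTC (Sep 27).
Miami is UTC−4:00, so local end time = 1:20 AM − 4:00 = 9:20 PM on Sep 26.

9:20 PM on September 26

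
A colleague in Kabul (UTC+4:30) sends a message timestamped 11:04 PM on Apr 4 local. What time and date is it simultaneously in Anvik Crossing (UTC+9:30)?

4:04 AM on April 5

Anvik Crossing is 5:00 ahead of Kabul.
Shift by the zone difference: 11:04 PM + 5:00 = 4:04 AM on Apr 5 in Anvik Crossing.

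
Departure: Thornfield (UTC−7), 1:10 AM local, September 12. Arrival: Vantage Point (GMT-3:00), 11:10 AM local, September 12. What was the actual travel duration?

Departure in UTC: 1:10 AM + 7:00 = 8:10 AM on Sep 12.
Arrival in UTC: 11:10 AM + 3:00 = 2:10 PM on Sep 12.
Elapsed = 2:10 PM − 8:10 AM = 6 hours.

6 hours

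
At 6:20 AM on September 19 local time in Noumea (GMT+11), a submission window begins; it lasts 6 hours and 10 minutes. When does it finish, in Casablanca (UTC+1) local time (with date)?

2:30 AM on Sep 19

Convert start to UTC: 6:20 AM − 11:00 = 7:20 PM UTC on Sep 18.
Add 6 hours 10 minutes duration → 1:30 AM UTC (Sep 19).
Casablanca is UTC+1:00, so local end time = 1:30 AM + 1:00 = 2:30 AM on Sep 19.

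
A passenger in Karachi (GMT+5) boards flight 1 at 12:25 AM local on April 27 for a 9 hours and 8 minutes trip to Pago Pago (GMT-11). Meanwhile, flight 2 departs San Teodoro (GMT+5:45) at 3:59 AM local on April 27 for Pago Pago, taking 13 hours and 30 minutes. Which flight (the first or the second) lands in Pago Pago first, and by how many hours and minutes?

the first, by 7 hours 11 minutes

Flight 1 in UTC: 12:25 AM − 5:00 = 7:25 PM on Apr 26.
+9 hours 8 minutes → arrive 4:33 AM UTC on Apr 27.
Flight 2 in UTC: 3:59 AM − 5:45 = 10:14 PM on Apr 26.
+13 hours 30 minutes → arrive 11:44 AM UTC on Apr 27.
Flight 1 lands earlier by 7 hours 11 minutes.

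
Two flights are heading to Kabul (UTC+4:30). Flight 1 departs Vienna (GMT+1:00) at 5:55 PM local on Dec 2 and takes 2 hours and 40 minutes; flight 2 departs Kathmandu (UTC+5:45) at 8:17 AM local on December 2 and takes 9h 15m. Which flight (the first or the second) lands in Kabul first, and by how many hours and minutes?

the second, by 7 hours 48 minutes

Flight 1 in UTC: 5:55 PM − 1:00 = 4:55 PM on Dec 2.
+2 hours 40 minutes → arrive 7:35 PM UTC on Dec 2.
Flight 2 in UTC: 8:17 AM − 5:45 = 2:32 AM on Dec 2.
+9 hours 15 minutes → arrive 11:47 AM UTC on Dec 2.
Flight 2 lands earlier by 7 hours 48 minutes.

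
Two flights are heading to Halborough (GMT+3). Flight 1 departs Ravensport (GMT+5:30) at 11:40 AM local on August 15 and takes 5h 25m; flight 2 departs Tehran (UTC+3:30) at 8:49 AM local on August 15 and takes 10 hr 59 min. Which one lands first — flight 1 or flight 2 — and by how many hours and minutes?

Flight 1 in UTC: 11:40 AM − 5:30 = 6:10 AM on Aug 15.
+5 hours and 25 minutes → arrive 11:35 AM UTC on Aug 15.
Flight 2 in UTC: 8:49 AM − 3:30 = 5:19 AM on Aug 15.
+10 hours and 59 minutes → arrive 4:18 PM UTC on Aug 15.
Flight 1 lands earlier by 4 hours 43 minutes.

the first, by 4 hours 43 minutes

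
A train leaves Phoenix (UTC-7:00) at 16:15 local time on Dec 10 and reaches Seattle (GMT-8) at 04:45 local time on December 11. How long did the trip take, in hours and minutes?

13 hours 30 minutes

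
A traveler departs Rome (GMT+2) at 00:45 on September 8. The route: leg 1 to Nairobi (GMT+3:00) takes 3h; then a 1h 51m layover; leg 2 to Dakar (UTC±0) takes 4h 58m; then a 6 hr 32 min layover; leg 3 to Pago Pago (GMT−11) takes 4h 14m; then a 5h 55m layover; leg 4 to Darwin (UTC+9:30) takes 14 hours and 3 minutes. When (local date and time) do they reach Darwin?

Convert departure to UTC: 00:45 − 2:00 = 22:45 UTC on Sep 7.
Add 3 hours leg 1 → 01:45 UTC (Sep 8).
Add 1 hour 51 minutes layover in Nairobi → 03:36 UTC.
Add 4 hours 58 minutes leg 2 → 08:34 UTC.
Add 6 hours 32 minutes layover in Dakar → 15:06 UTC.
Add 4 hours 14 minutes leg 3 → 19:20 UTC.
Add 5 hours and 55 minutes layover in Pago Pago → 01:15 UTC (Sep 9).
Add 14 hours 3 minutes leg 4 → 15:18 UTC.
Darwin is UTC+9:30, so local arrival = 15:18 + 9:30 = 00:48 on Sep 10.

00:48 on September 10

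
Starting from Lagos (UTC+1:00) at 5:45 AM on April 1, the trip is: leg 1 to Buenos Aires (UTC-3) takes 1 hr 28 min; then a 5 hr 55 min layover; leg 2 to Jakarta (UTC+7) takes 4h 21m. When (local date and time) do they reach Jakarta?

11:29 PM on April 1

Convert departure to UTC: 5:45 AM − 1:00 = 4:45 AM UTC on Apr 1.
Add 1 hour 28 minutes leg 1 → 6:13 AM UTC.
Add 5 hours and 55 minutes layover in Buenos Aires → 12:08 PM UTC.
Add 4 hours and 21 minutes leg 2 → 4:29 PM UTC.
Jakarta is UTC+7:00, so local arrival = 4:29 PM + 7:00 = 11:29 PM on Apr 1.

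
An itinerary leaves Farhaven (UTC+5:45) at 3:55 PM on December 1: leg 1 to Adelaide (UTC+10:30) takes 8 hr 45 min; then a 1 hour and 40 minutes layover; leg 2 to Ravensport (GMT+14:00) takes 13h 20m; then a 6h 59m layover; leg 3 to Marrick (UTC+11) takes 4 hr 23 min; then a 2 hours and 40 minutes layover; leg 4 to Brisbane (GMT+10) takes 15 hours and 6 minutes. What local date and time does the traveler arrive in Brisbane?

1:03 AM on Dec 4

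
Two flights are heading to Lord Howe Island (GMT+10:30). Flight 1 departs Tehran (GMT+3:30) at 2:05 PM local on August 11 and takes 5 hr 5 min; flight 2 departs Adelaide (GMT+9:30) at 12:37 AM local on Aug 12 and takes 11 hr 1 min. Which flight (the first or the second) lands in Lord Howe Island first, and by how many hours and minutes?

Flight 1 in UTC: 2:05 PM − 3:30 = 10:35 AM on Aug 11.
+5 hours 5 minutes → arrive 3:40 PM UTC on Aug 11.
Flight 2 in UTC: 12:37 AM − 9:30 = 3:07 PM on Aug 11.
+11 hours 1 minute → arrive 2:08 AM UTC on Aug 12.
Flight 1 lands earlier by 10 hours 28 minutes.

the first, by 10 hours 28 minutes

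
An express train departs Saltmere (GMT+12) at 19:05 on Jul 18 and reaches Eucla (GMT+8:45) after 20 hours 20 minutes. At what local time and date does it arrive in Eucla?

Eucla is 3:15 behind Saltmere.
After 20 hours 20 minutes it is 15:25 (Jul 19) in Saltmere.
Shift by the zone difference: 15:25 − 3:15 = 12:10 on Jul 19 in Eucla.

12:10 on July 19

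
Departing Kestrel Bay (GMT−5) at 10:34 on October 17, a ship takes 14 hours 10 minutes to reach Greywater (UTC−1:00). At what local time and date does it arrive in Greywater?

Convert departure to UTC: 10:34 + 5:00 = 15:34 UTC on Oct 17.
Add 14 hours 10 minutes travel time → 05:44 UTC (Oct 18).
Greywater is UTC−1:00, so local arrival = 05:44 − 1:00 = 04:44 on Oct 18.

04:44 on October 18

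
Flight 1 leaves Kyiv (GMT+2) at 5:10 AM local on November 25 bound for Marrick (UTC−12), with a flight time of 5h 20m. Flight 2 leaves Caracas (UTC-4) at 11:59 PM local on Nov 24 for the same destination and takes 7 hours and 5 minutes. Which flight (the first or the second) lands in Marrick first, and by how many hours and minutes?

Flight 1 in UTC: 5:10 AM − 2:00 = 3:10 AM on Nov 25.
+5 hours and 20 minutes → arrive 8:30 AM UTC on Nov 25.
Flight 2 in UTC: 11:59 PM + 4:00 = 3:59 AM on Nov 25.
+7 hours and 5 minutes → arrive 11:04 AM UTC on Nov 25.
Flight 1 lands earlier by 2 hours 34 minutes.

the first, by 2 hours 34 minutes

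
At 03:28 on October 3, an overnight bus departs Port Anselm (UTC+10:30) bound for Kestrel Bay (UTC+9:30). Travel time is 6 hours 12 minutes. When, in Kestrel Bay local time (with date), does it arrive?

08:40 on Oct 3

Convert departure to UTC: 03:28 − 10:30 = 16:58 UTC on Oct 2.
Add 6 hours and 12 minutes travel time → 23:10 UTC.
Kestrel Bay is UTC+9:30, so local arrival = 23:10 + 9:30 = 08:40 on Oct 3.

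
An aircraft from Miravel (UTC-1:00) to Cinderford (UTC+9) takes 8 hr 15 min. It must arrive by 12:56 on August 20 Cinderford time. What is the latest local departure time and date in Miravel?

18:41 on August 19

Target arrival in UTC: 12:56 − 9:00 = 03:56 on Aug 20.
Subtract 8 hours 15 minutes → departure 19:41 UTC on Aug 19.
Miravel is UTC−1:00: 19:41 − 1:00 = 18:41 on Aug 19.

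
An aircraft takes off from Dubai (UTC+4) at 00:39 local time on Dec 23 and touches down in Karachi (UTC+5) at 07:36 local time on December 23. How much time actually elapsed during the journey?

5 hours 57 minutes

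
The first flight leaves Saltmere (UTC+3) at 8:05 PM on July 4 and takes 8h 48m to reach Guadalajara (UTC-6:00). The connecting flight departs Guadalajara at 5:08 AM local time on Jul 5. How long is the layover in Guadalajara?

9 hours 15 minutes

Convert departure to UTC: 8:05 PM − 3:00 = 5:05 PM UTC on Jul 4.
Add 8 hours 48 minutes flight time → 1:53 AM UTC (Jul 5).
Guadalajara is UTC−6:00, so local arrival = 1:53 AM − 6:00 = 7:53 PM on Jul 4.
Layover = 5:08 AM − 7:53 PM (+1 day) = 9 hours 15 minutes.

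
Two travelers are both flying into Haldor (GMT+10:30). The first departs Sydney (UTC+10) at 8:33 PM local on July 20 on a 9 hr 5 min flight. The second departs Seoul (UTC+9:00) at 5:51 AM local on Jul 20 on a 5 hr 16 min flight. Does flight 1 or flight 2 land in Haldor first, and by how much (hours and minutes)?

Flight 1 in UTC: 8:33 PM − 10:00 = 10:33 AM on Jul 20.
+9 hours 5 minutes → arrive 7:38 PM UTC on Jul 20.
Flight 2 in UTC: 5:51 AM − 9:00 = 8:51 PM on Jul 19.
+5 hours 16 minutes → arrive 2:07 AM UTC on Jul 20.
Flight 2 lands earlier by 17 hours 31 minutes.

the second, by 17 hours 31 minutes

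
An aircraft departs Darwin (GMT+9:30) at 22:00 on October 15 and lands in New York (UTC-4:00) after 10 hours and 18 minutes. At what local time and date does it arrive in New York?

Convert departure to UTC: 22:00 − 9:30 = 12:30 UTC on Oct 15.
Add 10 hours 18 minutes travel time → 22:48 UTC.
New York is UTC−4:00, so local arrival = 22:48 − 4:00 = 18:48 on Oct 15.

18:48 on October 15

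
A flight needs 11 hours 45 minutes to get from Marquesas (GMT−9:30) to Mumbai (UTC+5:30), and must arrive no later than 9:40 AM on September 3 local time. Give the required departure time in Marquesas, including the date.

Target arrival in UTC: 9:40 AM − 5:30 = 4:10 AM on Sep 3.
Subtract 11 hours and 45 minutes → departure 4:25 PM UTC on Sep 2.
Marquesas is UTC−9:30: 4:25 PM − 9:30 = 6:55 AM on Sep 2.

6:55 AM on Sep 2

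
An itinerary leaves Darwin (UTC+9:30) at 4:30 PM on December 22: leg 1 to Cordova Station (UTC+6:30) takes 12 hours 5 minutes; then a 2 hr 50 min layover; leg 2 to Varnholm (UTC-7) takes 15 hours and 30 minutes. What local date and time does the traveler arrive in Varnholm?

Convert departure to UTC: 4:30 PM − 9:30 = 7:00 AM UTC on Dec 22.
Add 12 hours and 5 minutes leg 1 → 7:05 PM UTC.
Add 2 hours 50 minutes layover in Cordova Station → 9:55 PM UTC.
Add 15 hours 30 minutes leg 2 → 1:25 PM UTC (Dec 23).
Varnholm is UTC−7:00, so local arrival = 1:25 PM − 7:00 = 6:25 AM on Dec 23.

6:25 AM on December 23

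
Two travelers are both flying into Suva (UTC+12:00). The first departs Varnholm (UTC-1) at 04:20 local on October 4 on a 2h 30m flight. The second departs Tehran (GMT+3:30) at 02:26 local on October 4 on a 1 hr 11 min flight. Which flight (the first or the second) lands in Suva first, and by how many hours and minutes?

Flight 1 in UTC: 04:20 + 1:00 = 05:20 on Oct 4.
+2 hours 30 minutes → arrive 07:50 UTC on Oct 4.
Flight 2 in UTC: 02:26 − 3:30 = 22:56 on Oct 3.
+1 hour 11 minutes → arrive 00:07 UTC on Oct 4.
Flight 2 lands earlier by 7 hours 43 minutes.

the second, by 7 hours 43 minutes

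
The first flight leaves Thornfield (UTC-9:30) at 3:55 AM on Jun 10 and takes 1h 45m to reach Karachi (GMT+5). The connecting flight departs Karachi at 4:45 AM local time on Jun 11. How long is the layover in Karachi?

8 hours 35 minutes

Convert departure to UTC: 3:55 AM + 9:30 = 1:25 PM UTC on Jun 10.
Add 1 hour 45 minutes flight time → 3:10 PM UTC.
Karachi is UTC+5:00, so local arrival = 3:10 PM + 5:00 = 8:10 PM on Jun 10.
Layover = 4:45 AM − 8:10 PM (+1 day) = 8 hours 35 minutes.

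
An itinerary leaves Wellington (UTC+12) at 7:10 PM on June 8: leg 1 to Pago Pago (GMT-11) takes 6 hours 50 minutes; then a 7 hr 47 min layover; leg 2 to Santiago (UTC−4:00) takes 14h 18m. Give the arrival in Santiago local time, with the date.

Convert departure to UTC: 7:10 PM − 12:00 = 7:10 AM UTC on Jun 8.
Add 6 hours 50 minutes leg 1 → 2:00 PM UTC.
Add 7 hours and 47 minutes layover in Pago Pago → 9:47 PM UTC.
Add 14 hours and 18 minutes leg 2 → 12:05 PM UTC (Jun 9).
Santiago is UTC−4:00, so local arrival = 12:05 PM − 4:00 = 8:05 AM on Jun 9.

8:05 AM on June 9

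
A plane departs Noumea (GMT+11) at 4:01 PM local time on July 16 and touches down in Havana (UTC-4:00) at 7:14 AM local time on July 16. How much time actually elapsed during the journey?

6 hours 13 minutes

Havana is 15:00 behind Noumea.
Clock-face elapsed time (ignoring zones) is −8 hours 47 minutes.
Actual elapsed = −8 hours 47 minutes + 15:00 = 6 hours 13 minutes.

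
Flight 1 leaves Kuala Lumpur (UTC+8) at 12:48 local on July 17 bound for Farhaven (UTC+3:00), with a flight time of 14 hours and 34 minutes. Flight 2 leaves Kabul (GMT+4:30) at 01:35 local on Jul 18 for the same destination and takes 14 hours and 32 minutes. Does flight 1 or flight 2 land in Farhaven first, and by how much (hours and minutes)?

the first, by 16 hours 15 minutes

Flight 1 in UTC: 12:48 − 8:00 = 04:48 on Jul 17.
+14 hours and 34 minutes → arrive 19:22 UTC on Jul 17.
Flight 2 in UTC: 01:35 − 4:30 = 21:05 on Jul 17.
+14 hours and 32 minutes → arrive 11:37 UTC on Jul 18.
Flight 1 lands earlier by 16 hours 15 minutes.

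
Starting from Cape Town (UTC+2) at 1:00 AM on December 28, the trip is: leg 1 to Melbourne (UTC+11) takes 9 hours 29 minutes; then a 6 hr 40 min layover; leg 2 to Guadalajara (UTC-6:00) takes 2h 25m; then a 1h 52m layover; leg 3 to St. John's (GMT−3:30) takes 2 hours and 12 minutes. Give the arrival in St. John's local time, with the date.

Convert departure to UTC: 1:00 AM − 2:00 = 11:00 PM UTC on Dec 27.
Add 9 hours and 29 minutes leg 1 → 8:29 AM UTC (Dec 28).
Add 6 hours 40 minutes layover in Melbourne → 3:09 PM UTC.
Add 2 hours and 25 minutes leg 2 → 5:34 PM UTC.
Add 1 hour and 52 minutes layover in Guadalajara → 7:26 PM UTC.
Add 2 hours 12 minutes leg 3 → 9:38 PM UTC.
St. John's is UTC−3:30, so local arrival = 9:38 PM − 3:30 = 6:08 PM on Dec 28.

6:08 PM on December 28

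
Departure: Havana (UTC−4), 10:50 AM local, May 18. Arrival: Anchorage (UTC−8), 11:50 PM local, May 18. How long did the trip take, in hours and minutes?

Departure in UTC: 10:50 AM + 4:00 = 2:50 PM on May 18.
Arrival in UTC: 11:50 PM + 8:00 = 7:50 AM on May 19.
Elapsed = 7:50 AM − 2:50 PM (+1 day) = 17 hours.

17 hours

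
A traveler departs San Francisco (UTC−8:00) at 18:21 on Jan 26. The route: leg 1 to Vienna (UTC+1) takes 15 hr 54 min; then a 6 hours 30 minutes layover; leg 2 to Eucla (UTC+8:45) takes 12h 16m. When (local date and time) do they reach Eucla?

Convert departure to UTC: 18:21 + 8:00 = 02:21 UTC on Jan 27.
Add 15 hours and 54 minutes leg 1 → 18:15 UTC.
Add 6 hours 30 minutes layover in Vienna → 00:45 UTC (Jan 28).
Add 12 hours 16 minutes leg 2 → 13:01 UTC.
Eucla is UTC+8:45, so local arrival = 13:01 + 8:45 = 21:46 on Jan 28.

21:46 on Jan 28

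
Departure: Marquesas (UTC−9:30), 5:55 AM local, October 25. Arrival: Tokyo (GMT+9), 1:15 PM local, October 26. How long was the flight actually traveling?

Tokyo is 18:30 ahead of Marquesas.
Clock-face elapsed time (ignoring zones) is 31 hours 20 minutes.
Actual elapsed = 31 hours 20 minutes − 18:30 = 12 hours 50 minutes.

12 hours 50 minutes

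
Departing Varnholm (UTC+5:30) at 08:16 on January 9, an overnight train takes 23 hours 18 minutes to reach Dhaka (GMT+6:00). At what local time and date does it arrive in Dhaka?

Convert departure to UTC: 08:16 − 5:30 = 02:46 UTC on Jan 9.
Add 23 hours and 18 minutes travel time → 02:04 UTC (Jan 10).
Dhaka is UTC+6:00, so local arrival = 02:04 + 6:00 = 08:04 on Jan 10.

08:04 on January 10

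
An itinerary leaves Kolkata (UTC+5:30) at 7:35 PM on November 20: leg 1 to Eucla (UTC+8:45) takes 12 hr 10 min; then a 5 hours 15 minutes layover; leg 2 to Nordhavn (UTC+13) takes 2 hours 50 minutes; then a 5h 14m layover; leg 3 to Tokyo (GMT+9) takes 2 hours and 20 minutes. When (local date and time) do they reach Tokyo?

2:54 AM on November 22

Convert departure to UTC: 7:35 PM − 5:30 = 2:05 PM UTC on Nov 20.
Add 12 hours and 10 minutes leg 1 → 2:15 AM UTC (Nov 21).
Add 5 hours 15 minutes layover in Eucla → 7:30 AM UTC.
Add 2 hours 50 minutes leg 2 → 10:20 AM UTC.
Add 5 hours and 14 minutes layover in Nordhavn → 3:34 PM UTC.
Add 2 hours and 20 minutes leg 3 → 5:54 PM UTC.
Tokyo is UTC+9:00, so local arrival = 5:54 PM + 9:00 = 2:54 AM on Nov 22.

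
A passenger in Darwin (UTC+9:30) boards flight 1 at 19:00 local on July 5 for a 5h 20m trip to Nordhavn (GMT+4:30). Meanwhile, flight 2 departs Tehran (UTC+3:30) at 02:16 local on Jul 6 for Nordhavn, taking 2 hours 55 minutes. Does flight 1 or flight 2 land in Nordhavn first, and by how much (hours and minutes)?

the first, by 10 hours 51 minutes

Flight 1 in UTC: 19:00 − 9:30 = 09:30 on Jul 5.
+5 hours 20 minutes → arrive 14:50 UTC on Jul 5.
Flight 2 in UTC: 02:16 − 3:30 = 22:46 on Jul 5.
+2 hours 55 minutes → arrive 01:41 UTC on Jul 6.
Flight 1 lands earlier by 10 hours 51 minutes.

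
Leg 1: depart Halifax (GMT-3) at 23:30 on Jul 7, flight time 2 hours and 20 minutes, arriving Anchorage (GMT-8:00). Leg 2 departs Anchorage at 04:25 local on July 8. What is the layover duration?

7 hours 35 minutes

Convert departure to UTC: 23:30 + 3:00 = 02:30 UTC on Jul 8.
Add 2 hours 20 minutes flight time → 04:50 UTC.
Anchorage is UTC−8:00, so local arrival = 04:50 − 8:00 = 20:50 on Jul 7.
Layover = 04:25 − 20:50 (+1 day) = 7 hours 35 minutes.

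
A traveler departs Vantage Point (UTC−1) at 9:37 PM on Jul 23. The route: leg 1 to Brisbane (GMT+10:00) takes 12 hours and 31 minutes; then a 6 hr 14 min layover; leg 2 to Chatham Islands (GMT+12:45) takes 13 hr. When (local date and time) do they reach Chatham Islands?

7:07 PM on Jul 25

Convert departure to UTC: 9:37 PM + 1:00 = 10:37 PM UTC on Jul 23.
Add 12 hours 31 minutes leg 1 → 11:08 AM UTC (Jul 24).
Add 6 hours and 14 minutes layover in Brisbane → 5:22 PM UTC.
Add 13 hours leg 2 → 6:22 AM UTC (Jul 25).
Chatham Islands is UTC+12:45, so local arrival = 6:22 AM + 12:45 = 7:07 PM on Jul 25.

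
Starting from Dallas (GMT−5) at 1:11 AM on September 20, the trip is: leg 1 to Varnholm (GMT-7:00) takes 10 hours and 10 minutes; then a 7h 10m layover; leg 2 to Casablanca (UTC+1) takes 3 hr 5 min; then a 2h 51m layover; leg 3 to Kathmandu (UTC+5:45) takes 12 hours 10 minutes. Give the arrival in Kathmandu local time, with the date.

Convert departure to UTC: 1:11 AM + 5:00 = 6:11 AM UTC on Sep 20.
Add 10 hours and 10 minutes leg 1 → 4:21 PM UTC.
Add 7 hours and 10 minutes layover in Varnholm → 11:31 PM UTC.
Add 3 hours and 5 minutes leg 2 → 2:36 AM UTC (Sep 21).
Add 2 hours 51 minutes layover in Casablanca → 5:27 AM UTC.
Add 12 hours 10 minutes leg 3 → 5:37 PM UTC.
Kathmandu is UTC+5:45, so local arrival = 5:37 PM + 5:45 = 11:22 PM on Sep 21.

11:22 PM on Sep 21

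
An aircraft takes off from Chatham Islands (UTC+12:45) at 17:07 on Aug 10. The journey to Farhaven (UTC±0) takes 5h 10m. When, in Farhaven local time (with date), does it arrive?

Convert departure to UTC: 17:07 − 12:45 = 04:22 UTC on Aug 10.
Add 5 hours 10 minutes travel time → 09:32 UTC.
Farhaven is UTC+0, so local arrival is the same: 09:32 on Aug 10.

09:32 on August 10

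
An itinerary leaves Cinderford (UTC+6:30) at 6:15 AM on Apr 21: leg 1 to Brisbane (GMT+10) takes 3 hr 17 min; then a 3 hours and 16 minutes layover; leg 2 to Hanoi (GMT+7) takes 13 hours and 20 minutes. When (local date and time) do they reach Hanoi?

2:38 AM on Apr 22

Convert departure to UTC: 6:15 AM − 6:30 = 11:45 PM UTC on Apr 20.
Add 3 hours and 17 minutes leg 1 → 3:02 AM UTC (Apr 21).
Add 3 hours and 16 minutes layover in Brisbane → 6:18 AM UTC.
Add 13 hours and 20 minutes leg 2 → 7:38 PM UTC.
Hanoi is UTC+7:00, so local arrival = 7:38 PM + 7:00 = 2:38 AM on Apr 22.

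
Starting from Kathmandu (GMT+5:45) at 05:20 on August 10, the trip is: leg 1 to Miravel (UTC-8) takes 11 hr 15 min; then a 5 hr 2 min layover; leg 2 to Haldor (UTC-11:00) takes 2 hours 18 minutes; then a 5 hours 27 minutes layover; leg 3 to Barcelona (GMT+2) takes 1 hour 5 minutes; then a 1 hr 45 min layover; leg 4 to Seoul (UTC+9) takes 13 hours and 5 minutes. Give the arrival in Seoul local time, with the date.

00:32 on August 12

Convert departure to UTC: 05:20 − 5:45 = 23:35 UTC on Aug 9.
Add 11 hours and 15 minutes leg 1 → 10:50 UTC (Aug 10).
Add 5 hours and 2 minutes layover in Miravel → 15:52 UTC.
Add 2 hours 18 minutes leg 2 → 18:10 UTC.
Add 5 hours 27 minutes layover in Haldor → 23:37 UTC.
Add 1 hour 5 minutes leg 3 → 00:42 UTC (Aug 11).
Add 1 hour 45 minutes layover in Barcelona → 02:27 UTC.
Add 13 hours 5 minutes leg 4 → 15:32 UTC.
Seoul is UTC+9:00, so local arrival = 15:32 + 9:00 = 00:32 on Aug 12.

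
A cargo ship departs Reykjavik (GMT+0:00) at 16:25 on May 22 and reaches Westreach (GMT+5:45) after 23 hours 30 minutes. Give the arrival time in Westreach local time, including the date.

Reykjavik is at UTC+0, so departure is already 16:25 UTC on May 22.
Add 23 hours and 30 minutes travel time → 15:55 UTC (May 23).
Westreach is UTC+5:45, so local arrival = 15:55 + 5:45 = 21:40 on May 23.

21:40 on May 23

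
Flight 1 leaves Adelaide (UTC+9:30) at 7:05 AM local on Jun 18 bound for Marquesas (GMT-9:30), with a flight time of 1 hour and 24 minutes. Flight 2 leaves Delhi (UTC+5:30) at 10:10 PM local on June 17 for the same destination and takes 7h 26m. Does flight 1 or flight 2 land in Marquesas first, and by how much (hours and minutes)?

the first, by 1 hour 7 minutes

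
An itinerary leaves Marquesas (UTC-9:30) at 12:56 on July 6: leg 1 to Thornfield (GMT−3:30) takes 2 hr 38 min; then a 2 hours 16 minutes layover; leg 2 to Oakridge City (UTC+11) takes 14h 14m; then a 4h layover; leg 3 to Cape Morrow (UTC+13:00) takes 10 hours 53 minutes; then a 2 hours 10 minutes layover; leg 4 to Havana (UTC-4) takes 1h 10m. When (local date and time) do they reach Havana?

07:47 on Jul 8

Convert departure to UTC: 12:56 + 9:30 = 22:26 UTC on Jul 6.
Add 2 hours and 38 minutes leg 1 → 01:04 UTC (Jul 7).
Add 2 hours 16 minutes layover in Thornfield → 03:20 UTC.
Add 14 hours and 14 minutes leg 2 → 17:34 UTC.
Add 4 hours layover in Oakridge City → 21:34 UTC.
Add 10 hours and 53 minutes leg 3 → 08:27 UTC (Jul 8).
Add 2 hours and 10 minutes layover in Cape Morrow → 10:37 UTC.
Add 1 hour 10 minutes leg 4 → 11:47 UTC.
Havana is UTC−4:00, so local arrival = 11:47 − 4:00 = 07:47 on Jul 8.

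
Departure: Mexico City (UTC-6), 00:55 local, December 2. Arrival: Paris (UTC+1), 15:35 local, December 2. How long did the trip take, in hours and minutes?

Departure in UTC: 00:55 + 6:00 = 06:55 on Dec 2.
Arrival in UTC: 15:35 − 1:00 = 14:35 on Dec 2.
Elapsed = 14:35 − 06:55 = 7 hours 40 minutes.

7 hours 40 minutes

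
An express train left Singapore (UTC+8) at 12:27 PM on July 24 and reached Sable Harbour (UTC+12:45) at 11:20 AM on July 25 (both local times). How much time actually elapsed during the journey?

18 hours 8 minutes

Departure in UTC: 12:27 PM − 8:00 = 4:27 AM on Jul 24.
Arrival in UTC: 11:20 AM − 12:45 = 10:35 PM on Jul 24.
Elapsed = 10:35 PM − 4:27 AM = 18 hours 8 minutes.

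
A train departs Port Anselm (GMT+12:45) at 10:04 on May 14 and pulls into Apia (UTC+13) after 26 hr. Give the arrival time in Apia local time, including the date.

12:19 on May 15

Convert departure to UTC: 10:04 − 12:45 = 21:19 UTC on May 13.
Add 26 hours travel time → 23:19 UTC (May 14).
Apia is UTC+13:00, so local arrival = 23:19 + 13:00 = 12:19 on May 15.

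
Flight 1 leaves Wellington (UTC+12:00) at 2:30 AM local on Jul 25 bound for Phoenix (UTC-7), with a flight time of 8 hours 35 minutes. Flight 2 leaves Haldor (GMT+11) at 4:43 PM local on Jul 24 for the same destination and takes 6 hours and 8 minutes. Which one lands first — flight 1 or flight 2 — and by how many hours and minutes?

Flight 1 in UTC: 2:30 AM − 12:00 = 2:30 PM on Jul 24.
+8 hours and 35 minutes → arrive 11:05 PM UTC on Jul 24.
Flight 2 in UTC: 4:43 PM − 11:00 = 5:43 AM on Jul 24.
+6 hours and 8 minutes → arrive 11:51 AM UTC on Jul 24.
Flight 2 lands earlier by 11 hours 14 minutes.

the second, by 11 hours 14 minutes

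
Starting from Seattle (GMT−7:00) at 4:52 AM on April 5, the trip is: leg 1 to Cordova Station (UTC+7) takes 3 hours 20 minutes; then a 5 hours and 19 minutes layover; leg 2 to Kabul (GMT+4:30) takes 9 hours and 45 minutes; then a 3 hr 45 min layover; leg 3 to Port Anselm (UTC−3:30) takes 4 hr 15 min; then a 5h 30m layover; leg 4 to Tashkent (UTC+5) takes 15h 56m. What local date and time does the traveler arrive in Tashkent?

4:42 PM on April 7

Convert departure to UTC: 4:52 AM + 7:00 = 11:52 AM UTC on Apr 5.
Add 3 hours 20 minutes leg 1 → 3:12 PM UTC.
Add 5 hours 19 minutes layover in Cordova Station → 8:31 PM UTC.
Add 9 hours and 45 minutes leg 2 → 6:16 AM UTC (Apr 6).
Add 3 hours and 45 minutes layover in Kabul → 10:01 AM UTC.
Add 4 hours 15 minutes leg 3 → 2:16 PM UTC.
Add 5 hours 30 minutes layover in Port Anselm → 7:46 PM UTC.
Add 15 hours and 56 minutes leg 4 → 11:42 AM UTC (Apr 7).
Tashkent is UTC+5:00, so local arrival = 11:42 AM + 5:00 = 4:42 PM on Apr 7.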